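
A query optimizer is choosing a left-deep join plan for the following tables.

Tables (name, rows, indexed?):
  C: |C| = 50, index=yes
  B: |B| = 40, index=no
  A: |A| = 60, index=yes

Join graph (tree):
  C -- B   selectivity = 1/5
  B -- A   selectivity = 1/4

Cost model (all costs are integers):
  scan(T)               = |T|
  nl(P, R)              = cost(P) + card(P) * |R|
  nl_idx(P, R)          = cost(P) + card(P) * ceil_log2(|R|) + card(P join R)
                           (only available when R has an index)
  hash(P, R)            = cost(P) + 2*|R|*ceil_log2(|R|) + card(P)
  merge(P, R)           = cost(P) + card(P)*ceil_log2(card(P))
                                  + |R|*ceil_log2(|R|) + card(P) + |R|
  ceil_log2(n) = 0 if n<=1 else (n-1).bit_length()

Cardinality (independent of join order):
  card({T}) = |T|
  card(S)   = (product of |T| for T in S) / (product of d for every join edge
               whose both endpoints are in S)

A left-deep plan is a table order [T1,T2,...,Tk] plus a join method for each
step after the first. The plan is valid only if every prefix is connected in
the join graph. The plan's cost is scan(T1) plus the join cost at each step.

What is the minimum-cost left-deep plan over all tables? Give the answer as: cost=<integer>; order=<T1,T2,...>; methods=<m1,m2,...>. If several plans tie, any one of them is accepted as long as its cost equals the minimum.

cost=1700; order=C,B,A; methods=hash,hash

Selinger DP (subsets sized 1..n):
  {C}: scan cost=50, card=50
  {B}: scan cost=40, card=40
  {A}: scan cost=60, card=60
  {BC}: card=400; try (B,hash)→580, (C,merge)→670, (C,hash)→680, (C,nl_idx)→680, (B,merge)→680, (C,nl)→2040 …(+1); best=580 via (B,hash)
  {AB}: card=600; try (B,hash)→600, (A,merge)→740, (B,merge)→760, (A,hash)→800, (A,nl_idx)→880, (A,nl)→2440 …(+1); best=600 via (B,hash)
  {ABC}: card=6000; try (A,hash)→1700, (C,hash)→1800, (A,merge)→5000, (C,merge)→7550, (A,nl_idx)→8980, (C,nl_idx)→10200 …(+2); best=1700 via (A,hash)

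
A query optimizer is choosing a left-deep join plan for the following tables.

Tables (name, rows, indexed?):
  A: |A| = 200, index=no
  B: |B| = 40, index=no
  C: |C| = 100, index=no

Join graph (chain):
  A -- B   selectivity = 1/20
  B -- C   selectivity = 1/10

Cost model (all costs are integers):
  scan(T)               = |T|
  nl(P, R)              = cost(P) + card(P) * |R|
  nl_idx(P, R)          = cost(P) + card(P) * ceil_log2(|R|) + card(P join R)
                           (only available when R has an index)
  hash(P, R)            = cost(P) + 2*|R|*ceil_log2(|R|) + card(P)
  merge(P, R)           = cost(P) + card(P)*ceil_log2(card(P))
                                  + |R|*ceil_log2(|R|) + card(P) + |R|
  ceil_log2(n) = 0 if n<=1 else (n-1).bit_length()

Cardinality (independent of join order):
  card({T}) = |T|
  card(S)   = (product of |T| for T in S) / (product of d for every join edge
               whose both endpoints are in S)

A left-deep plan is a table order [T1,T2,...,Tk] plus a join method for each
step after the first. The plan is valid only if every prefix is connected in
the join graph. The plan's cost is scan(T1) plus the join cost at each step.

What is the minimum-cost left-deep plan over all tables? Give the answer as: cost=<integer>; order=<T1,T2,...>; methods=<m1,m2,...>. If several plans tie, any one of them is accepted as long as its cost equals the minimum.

Selinger DP (subsets sized 1..n):
  {A}: scan cost=200, card=200
  {B}: scan cost=40, card=40
  {C}: scan cost=100, card=100
  {AB}: card=400; try (B,hash)→880, (A,merge)→2120, (B,merge)→2280, (A,hash)→3280, (A,nl)→8040, (B,nl)→8200; best=880 via (B,hash)
  {BC}: card=400; try (B,hash)→680, (C,merge)→1120, (B,merge)→1180, (C,hash)→1480, (C,nl)→4040, (B,nl)→4100; best=680 via (B,hash)
  {ABC}: card=4000; try (C,hash)→2680, (A,hash)→4280, (C,merge)→5680, (A,merge)→6480, (C,nl)→40880, (A,nl)→80680; best=2680 via (C,hash)

cost=2680; order=A,B,C; methods=hash,hash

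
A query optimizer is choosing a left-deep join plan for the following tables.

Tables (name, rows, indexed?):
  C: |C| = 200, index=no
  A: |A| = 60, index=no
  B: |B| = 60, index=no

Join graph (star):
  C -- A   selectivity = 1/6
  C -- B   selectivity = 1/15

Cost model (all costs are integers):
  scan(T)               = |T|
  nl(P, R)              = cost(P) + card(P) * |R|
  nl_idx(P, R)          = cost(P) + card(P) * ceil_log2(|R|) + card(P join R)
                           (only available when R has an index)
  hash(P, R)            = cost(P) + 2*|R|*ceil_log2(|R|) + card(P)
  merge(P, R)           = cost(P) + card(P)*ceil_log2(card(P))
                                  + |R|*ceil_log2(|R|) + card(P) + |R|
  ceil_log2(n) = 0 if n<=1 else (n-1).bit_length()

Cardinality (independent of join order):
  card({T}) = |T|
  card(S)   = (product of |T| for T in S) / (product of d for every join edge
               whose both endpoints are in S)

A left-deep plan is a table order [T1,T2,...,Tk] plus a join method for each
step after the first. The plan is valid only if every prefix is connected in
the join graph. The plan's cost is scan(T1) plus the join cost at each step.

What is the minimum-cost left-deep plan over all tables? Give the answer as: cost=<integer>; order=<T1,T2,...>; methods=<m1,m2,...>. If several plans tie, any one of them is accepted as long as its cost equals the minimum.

Selinger DP (subsets sized 1..n):
  {C}: scan cost=200, card=200
  {A}: scan cost=60, card=60
  {B}: scan cost=60, card=60
  {AC}: card=2000; try (A,hash)→1120, (C,merge)→2280, (A,merge)→2420, (C,hash)→3320, (C,nl)→12060, (A,nl)→12200; best=1120 via (A,hash)
  {BC}: card=800; try (B,hash)→1120, (C,merge)→2280, (B,merge)→2420, (C,hash)→3320, (C,nl)→12060, (B,nl)→12200; best=1120 via (B,hash)
  {ABC}: card=8000; try (A,hash)→2640, (B,hash)→3840, (A,merge)→10340, (B,merge)→25540, (A,nl)→49120, (B,nl)→121120; best=2640 via (A,hash)

cost=2640; order=C,B,A; methods=hash,hash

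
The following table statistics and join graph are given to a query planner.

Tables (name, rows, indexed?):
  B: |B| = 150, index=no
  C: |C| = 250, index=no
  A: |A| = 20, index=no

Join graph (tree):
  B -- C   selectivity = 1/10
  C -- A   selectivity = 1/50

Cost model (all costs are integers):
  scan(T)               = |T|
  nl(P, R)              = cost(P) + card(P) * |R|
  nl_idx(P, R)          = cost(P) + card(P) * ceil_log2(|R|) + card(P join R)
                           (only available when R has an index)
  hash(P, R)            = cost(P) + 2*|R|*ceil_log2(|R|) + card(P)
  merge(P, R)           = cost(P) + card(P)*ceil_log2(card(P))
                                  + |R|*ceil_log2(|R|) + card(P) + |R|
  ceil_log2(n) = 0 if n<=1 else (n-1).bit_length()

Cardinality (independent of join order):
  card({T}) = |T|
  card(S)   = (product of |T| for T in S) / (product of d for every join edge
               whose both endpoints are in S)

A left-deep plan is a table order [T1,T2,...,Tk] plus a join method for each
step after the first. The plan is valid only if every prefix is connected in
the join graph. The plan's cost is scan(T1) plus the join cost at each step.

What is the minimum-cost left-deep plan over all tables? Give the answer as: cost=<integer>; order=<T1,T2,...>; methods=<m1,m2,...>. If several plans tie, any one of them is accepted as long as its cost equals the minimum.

cost=2850; order=C,A,B; methods=hash,merge

Selinger DP (subsets sized 1..n):
  {B}: scan cost=150, card=150
  {C}: scan cost=250, card=250
  {A}: scan cost=20, card=20
  {BC}: card=3750; try (B,hash)→2900, (C,merge)→3750, (B,merge)→3850, (C,hash)→4300, (C,nl)→37650, (B,nl)→37750; best=2900 via (B,hash)
  {AC}: card=100; try (A,hash)→700, (C,merge)→2390, (A,merge)→2620, (C,hash)→4040, (C,nl)→5020, (A,nl)→5250; best=700 via (A,hash)
  {ABC}: card=1500; try (B,merge)→2850, (B,hash)→3200, (A,hash)→6850, (B,nl)→15700, (A,merge)→51770, (A,nl)→77900; best=2850 via (B,merge)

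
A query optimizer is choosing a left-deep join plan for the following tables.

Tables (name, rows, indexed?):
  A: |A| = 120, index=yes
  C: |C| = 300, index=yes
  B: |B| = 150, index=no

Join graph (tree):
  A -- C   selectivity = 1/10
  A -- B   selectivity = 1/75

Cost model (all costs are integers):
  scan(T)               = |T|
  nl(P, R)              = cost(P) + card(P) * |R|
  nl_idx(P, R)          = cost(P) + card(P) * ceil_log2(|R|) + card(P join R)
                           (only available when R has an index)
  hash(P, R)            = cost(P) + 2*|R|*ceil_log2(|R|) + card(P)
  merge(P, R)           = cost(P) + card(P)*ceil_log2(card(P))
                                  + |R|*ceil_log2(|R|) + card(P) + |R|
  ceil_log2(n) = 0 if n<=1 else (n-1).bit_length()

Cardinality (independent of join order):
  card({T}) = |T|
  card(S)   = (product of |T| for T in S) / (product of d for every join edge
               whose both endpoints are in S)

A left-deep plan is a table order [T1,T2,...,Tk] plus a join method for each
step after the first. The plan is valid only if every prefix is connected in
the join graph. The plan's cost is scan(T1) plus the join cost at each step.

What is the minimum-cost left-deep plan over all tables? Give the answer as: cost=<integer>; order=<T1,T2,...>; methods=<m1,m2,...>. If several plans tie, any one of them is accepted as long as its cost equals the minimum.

Selinger DP (subsets sized 1..n):
  {A}: scan cost=120, card=120
  {C}: scan cost=300, card=300
  {B}: scan cost=150, card=150
  {AC}: card=3600; try (A,hash)→2280, (C,merge)→4080, (A,merge)→4260, (C,nl_idx)→4800, (C,hash)→5640, (A,nl_idx)→6000 …(+2); best=2280 via (A,hash)
  {AB}: card=240; try (A,nl_idx)→1440, (A,hash)→1980, (B,merge)→2430, (A,merge)→2460, (B,hash)→2640, (B,nl)→18120 …(+1); best=1440 via (A,nl_idx)
  {ABC}: card=7200; try (C,merge)→6600, (C,hash)→7080, (B,hash)→8280, (C,nl_idx)→10800, (B,merge)→50430, (C,nl)→73440 …(+1); best=6600 via (C,merge)

cost=6600; order=B,A,C; methods=nl_idx,merge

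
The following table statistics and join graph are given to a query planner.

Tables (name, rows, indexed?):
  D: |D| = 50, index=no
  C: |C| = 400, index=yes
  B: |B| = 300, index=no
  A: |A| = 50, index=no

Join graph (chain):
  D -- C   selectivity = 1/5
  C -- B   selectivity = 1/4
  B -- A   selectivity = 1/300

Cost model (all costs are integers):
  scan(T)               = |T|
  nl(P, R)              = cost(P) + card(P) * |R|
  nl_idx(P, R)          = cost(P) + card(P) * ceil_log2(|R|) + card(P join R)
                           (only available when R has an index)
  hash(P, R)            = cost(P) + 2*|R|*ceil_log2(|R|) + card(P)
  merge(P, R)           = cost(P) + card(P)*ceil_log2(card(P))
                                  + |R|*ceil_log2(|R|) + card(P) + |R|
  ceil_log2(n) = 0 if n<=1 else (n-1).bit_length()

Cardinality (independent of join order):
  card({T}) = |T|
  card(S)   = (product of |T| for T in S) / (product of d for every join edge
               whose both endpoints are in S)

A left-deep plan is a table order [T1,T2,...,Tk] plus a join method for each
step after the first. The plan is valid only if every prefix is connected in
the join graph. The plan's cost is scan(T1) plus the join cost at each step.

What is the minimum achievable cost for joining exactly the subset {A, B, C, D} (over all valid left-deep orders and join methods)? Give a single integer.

Selinger DP over subsets of {A,B,C,D}:
  {D}: scan cost=50, card=50
  {C}: scan cost=400, card=400
  {B}: scan cost=300, card=300
  {A}: scan cost=50, card=50
  {CD}: card=4000; try (D,hash)→1400, (C,merge)→4400, (C,nl_idx)→4500, (D,merge)→4750, (C,hash)→7300, (C,nl)→20050 …(+1); best=1400 via (D,hash)
  {BC}: card=30000; try (B,hash)→6200, (C,merge)→7300, (B,merge)→7400, (C,hash)→7800, (C,nl_idx)→33000, (C,nl)→120300 …(+1); best=6200 via (B,hash)
  {AB}: card=50; try (A,hash)→1200, (B,merge)→3400, (A,merge)→3650, (B,hash)→5500, (B,nl)→15050, (A,nl)→15300; best=1200 via (A,hash)
  {BCD}: card=300000; try (B,hash)→10800, (D,hash)→36800, (B,merge)→56400, (D,merge)→486550, (B,nl)→1201400, (D,nl)→1506200; best=10800 via (B,hash)
  {ABC}: card=5000; try (C,merge)→5550, (C,nl_idx)→6650, (C,hash)→8450, (C,nl)→21200, (A,hash)→36800, (A,merge)→486550 …(+1); best=5550 via (C,merge)
  {ABCD}: card=50000; try (D,hash)→11150, (D,merge)→75900, (D,nl)→255550, (A,hash)→311400, (A,merge)→6011150, (A,nl)→15010800; best=11150 via (D,hash)

11150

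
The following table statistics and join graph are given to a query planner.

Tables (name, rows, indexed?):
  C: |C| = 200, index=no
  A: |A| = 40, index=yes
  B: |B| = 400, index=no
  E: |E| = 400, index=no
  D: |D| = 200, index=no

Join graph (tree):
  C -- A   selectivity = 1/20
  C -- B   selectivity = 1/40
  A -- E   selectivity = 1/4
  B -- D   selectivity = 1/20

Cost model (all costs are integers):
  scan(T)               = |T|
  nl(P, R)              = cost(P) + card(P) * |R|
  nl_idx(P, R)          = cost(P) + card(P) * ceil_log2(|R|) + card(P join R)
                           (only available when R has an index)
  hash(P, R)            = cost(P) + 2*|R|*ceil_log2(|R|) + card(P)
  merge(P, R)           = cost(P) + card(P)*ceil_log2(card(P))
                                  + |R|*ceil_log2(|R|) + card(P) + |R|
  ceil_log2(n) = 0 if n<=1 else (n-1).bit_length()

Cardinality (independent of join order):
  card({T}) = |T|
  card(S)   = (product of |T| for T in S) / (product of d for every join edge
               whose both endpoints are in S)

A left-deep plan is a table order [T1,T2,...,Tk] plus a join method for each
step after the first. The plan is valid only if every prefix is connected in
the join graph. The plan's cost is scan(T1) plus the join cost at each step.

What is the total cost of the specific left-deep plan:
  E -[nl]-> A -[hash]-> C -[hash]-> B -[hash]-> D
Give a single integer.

step 1: scan E: cost=400, card=400
step 2: join A via nl
    card(P join A) = 400*40/(4) = 4000
    cost = 400 + 400*40 = 16400
step 3: join C via hash
    card(P join C) = 4000*200/(20) = 40000
    cost = 16400 + 2*200*8 + 4000 = 23600
step 4: join B via hash
    card(P join B) = 40000*400/(40) = 400000
    cost = 23600 + 2*400*9 + 40000 = 70800
step 5: join D via hash
    card(P join D) = 400000*200/(20) = 4000000
    cost = 70800 + 2*200*8 + 400000 = 474000

474000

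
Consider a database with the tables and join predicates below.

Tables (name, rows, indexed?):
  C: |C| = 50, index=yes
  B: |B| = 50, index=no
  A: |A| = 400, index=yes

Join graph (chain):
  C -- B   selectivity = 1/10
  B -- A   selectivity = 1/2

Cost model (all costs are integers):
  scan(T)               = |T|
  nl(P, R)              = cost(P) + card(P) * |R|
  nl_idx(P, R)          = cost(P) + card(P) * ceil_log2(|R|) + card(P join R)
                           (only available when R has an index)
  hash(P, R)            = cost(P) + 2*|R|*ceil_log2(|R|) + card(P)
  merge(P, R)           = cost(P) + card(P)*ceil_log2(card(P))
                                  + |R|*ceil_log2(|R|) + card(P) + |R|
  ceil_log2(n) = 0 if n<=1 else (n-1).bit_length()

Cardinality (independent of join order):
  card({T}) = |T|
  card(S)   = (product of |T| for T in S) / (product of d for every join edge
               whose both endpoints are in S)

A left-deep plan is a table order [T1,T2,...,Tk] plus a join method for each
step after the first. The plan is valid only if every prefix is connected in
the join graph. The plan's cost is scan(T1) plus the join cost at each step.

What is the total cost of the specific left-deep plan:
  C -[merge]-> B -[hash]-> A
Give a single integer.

8200

step 1: scan C: cost=50, card=50
step 2: join B via merge
    card(P join B) = 50*50/(10) = 250
    cost = 50 + 50*6 + 50*6 + 50 + 50 = 750
step 3: join A via hash
    card(P join A) = 250*400/(2) = 50000
    cost = 750 + 2*400*9 + 250 = 8200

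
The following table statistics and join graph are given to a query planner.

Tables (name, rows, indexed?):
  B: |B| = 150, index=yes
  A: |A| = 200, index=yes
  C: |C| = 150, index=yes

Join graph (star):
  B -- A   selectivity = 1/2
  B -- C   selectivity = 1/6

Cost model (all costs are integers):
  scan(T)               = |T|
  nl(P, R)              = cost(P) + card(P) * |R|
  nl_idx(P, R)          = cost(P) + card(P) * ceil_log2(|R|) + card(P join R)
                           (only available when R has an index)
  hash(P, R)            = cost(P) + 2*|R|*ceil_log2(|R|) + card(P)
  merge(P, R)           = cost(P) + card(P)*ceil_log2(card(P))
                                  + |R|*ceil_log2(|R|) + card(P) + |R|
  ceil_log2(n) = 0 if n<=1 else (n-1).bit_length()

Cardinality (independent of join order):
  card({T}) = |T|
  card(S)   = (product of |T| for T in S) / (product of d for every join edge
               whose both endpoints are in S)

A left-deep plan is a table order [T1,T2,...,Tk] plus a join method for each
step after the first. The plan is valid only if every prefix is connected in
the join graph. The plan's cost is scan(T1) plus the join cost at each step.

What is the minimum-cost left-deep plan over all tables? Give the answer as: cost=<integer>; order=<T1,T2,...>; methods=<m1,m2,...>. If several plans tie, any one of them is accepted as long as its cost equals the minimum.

Selinger DP (subsets sized 1..n):
  {B}: scan cost=150, card=150
  {A}: scan cost=200, card=200
  {C}: scan cost=150, card=150
  {AB}: card=15000; try (B,hash)→2800, (A,merge)→3300, (B,merge)→3350, (A,hash)→3500, (A,nl_idx)→16350, (B,nl_idx)→16800 …(+2); best=2800 via (B,hash)
  {BC}: card=3750; try (C,hash)→2700, (B,hash)→2700, (C,merge)→2850, (B,merge)→2850, (C,nl_idx)→5100, (B,nl_idx)→5100 …(+2); best=2700 via (C,hash)
  {ABC}: card=375000; try (A,hash)→9650, (C,hash)→20200, (A,merge)→53250, (C,merge)→229150, (A,nl_idx)→407700, (C,nl_idx)→497800 …(+2); best=9650 via (A,hash)

cost=9650; order=B,C,A; methods=hash,hash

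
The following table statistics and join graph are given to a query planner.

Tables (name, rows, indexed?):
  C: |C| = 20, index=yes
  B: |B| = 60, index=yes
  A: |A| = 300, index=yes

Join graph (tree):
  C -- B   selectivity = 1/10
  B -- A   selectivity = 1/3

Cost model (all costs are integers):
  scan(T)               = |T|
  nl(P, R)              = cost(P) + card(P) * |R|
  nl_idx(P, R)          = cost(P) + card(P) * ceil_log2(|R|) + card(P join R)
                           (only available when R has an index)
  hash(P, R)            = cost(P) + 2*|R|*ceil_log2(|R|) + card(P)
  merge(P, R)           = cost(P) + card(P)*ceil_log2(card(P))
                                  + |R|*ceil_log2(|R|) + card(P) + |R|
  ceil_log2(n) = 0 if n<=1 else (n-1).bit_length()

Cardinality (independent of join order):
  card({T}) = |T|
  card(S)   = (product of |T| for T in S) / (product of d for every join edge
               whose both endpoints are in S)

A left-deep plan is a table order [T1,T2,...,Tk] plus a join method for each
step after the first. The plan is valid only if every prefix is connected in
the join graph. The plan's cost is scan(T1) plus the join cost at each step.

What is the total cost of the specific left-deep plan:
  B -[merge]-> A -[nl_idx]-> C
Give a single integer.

45480

step 1: scan B: cost=60, card=60
step 2: join A via merge
    card(P join A) = 60*300/(3) = 6000
    cost = 60 + 60*6 + 300*9 + 60 + 300 = 3480
step 3: join C via nl_idx
    card(P join C) = 6000*20/(10) = 12000
    cost = 3480 + 6000*5 + 12000 = 45480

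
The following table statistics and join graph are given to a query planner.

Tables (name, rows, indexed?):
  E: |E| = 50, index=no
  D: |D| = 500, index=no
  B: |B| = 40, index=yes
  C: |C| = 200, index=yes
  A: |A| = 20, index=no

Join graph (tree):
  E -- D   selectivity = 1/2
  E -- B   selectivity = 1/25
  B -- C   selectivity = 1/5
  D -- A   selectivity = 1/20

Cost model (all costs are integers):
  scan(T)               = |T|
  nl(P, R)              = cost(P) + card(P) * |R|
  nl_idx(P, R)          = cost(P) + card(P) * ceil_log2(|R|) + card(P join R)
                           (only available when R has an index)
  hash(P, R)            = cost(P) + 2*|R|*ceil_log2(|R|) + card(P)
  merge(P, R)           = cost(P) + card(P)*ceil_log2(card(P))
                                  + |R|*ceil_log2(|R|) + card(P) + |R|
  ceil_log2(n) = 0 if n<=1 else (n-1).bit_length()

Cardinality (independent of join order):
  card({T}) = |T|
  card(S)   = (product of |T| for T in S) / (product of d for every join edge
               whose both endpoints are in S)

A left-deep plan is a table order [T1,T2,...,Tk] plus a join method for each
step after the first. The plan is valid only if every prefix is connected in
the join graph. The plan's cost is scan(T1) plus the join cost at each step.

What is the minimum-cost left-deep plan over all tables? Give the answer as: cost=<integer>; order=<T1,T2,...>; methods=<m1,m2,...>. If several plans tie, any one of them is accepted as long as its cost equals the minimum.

cost=38480; order=D,A,E,B,C; methods=hash,hash,hash,hash

Selinger DP (subsets sized 1..n):
  {E}: scan cost=50, card=50
  {D}: scan cost=500, card=500
  {B}: scan cost=40, card=40
  {C}: scan cost=200, card=200
  {A}: scan cost=20, card=20
  {DE}: card=12500; try (E,hash)→1600, (D,merge)→5400, (E,merge)→5850, (D,hash)→9100, (D,nl)→25050, (E,nl)→25500; best=1600 via (E,hash)
  {BE}: card=80; try (B,nl_idx)→430, (B,hash)→580, (E,merge)→670, (E,hash)→680, (B,merge)→680, (E,nl)→2040 …(+1); best=430 via (B,nl_idx)
  {AD}: card=500; try (A,hash)→1200, (D,merge)→5140, (A,merge)→5620, (D,hash)→9040, (D,nl)→10020, (A,nl)→10500; best=1200 via (A,hash)
  {BC}: card=1600; try (B,hash)→880, (C,nl_idx)→1960, (C,merge)→2120, (B,merge)→2280, (B,nl_idx)→3000, (C,hash)→3280 …(+2); best=880 via (B,hash)
  {BDE}: card=20000; try (D,merge)→6070, (D,hash)→9510, (B,hash)→14580, (D,nl)→40430, (B,nl_idx)→96600, (B,merge)→189380 …(+1); best=6070 via (D,merge)
  {ADE}: card=12500; try (E,hash)→2300, (E,merge)→6550, (A,hash)→14300, (E,nl)→26200, (A,merge)→189220, (A,nl)→251600; best=2300 via (E,hash)
  {BCE}: card=3200; try (C,merge)→2870, (E,hash)→3080, (C,hash)→3710, (C,nl_idx)→4270, (C,nl)→16430, (E,merge)→20430 …(+1); best=2870 via (C,merge)
  {BCDE}: card=800000; try (D,hash)→15070, (C,hash)→29270, (D,merge)→49470, (C,merge)→327870, (C,nl_idx)→966070, (D,nl)→1602870 …(+1); best=15070 via (D,hash)
  {ABDE}: card=20000; try (B,hash)→15280, (A,hash)→26270, (B,nl_idx)→97300, (B,merge)→190080, (A,merge)→326190, (A,nl)→406070 …(+1); best=15280 via (B,hash)
  {ABCDE}: card=800000; try (C,hash)→38480, (C,merge)→337080, (A,hash)→815270, (C,nl_idx)→975280, (C,nl)→4015280, (A,nl)→16015070 …(+1); best=38480 via (C,hash)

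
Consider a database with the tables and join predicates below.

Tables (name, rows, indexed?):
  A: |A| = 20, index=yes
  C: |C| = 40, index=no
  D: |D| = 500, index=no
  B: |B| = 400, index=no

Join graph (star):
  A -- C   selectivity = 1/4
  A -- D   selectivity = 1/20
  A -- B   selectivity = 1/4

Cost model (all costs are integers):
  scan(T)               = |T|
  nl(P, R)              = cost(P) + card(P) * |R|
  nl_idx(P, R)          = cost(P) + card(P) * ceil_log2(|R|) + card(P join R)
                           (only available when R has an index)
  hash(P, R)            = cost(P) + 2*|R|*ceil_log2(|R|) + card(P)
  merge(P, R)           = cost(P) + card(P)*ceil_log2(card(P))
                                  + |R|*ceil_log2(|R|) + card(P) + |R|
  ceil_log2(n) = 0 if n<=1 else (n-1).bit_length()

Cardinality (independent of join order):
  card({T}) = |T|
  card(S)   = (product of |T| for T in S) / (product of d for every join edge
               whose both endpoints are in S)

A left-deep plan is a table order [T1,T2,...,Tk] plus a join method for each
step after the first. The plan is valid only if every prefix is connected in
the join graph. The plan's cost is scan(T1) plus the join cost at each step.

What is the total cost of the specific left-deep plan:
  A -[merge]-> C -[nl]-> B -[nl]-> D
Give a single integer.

10080420

step 1: scan A: cost=20, card=20
step 2: join C via merge
    card(P join C) = 20*40/(4) = 200
    cost = 20 + 20*5 + 40*6 + 20 + 40 = 420
step 3: join B via nl
    card(P join B) = 200*400/(4) = 20000
    cost = 420 + 200*400 = 80420
step 4: join D via nl
    card(P join D) = 20000*500/(20) = 500000
    cost = 80420 + 20000*500 = 10080420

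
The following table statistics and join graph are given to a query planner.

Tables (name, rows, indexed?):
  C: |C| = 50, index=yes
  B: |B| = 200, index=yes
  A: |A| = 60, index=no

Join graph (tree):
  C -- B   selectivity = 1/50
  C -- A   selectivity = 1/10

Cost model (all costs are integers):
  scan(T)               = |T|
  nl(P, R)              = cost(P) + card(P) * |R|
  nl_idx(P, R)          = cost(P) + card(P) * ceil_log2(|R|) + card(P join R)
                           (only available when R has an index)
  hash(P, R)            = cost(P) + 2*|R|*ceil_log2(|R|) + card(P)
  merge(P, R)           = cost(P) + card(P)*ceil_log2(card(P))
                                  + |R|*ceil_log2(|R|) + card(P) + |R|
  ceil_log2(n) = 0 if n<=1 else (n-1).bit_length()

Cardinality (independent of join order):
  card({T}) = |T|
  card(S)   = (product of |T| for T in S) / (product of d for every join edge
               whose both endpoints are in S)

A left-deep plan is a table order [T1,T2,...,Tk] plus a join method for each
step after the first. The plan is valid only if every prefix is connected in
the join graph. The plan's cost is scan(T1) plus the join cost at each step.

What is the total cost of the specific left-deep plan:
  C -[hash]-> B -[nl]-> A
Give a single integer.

step 1: scan C: cost=50, card=50
step 2: join B via hash
    card(P join B) = 50*200/(50) = 200
    cost = 50 + 2*200*8 + 50 = 3300
step 3: join A via nl
    card(P join A) = 200*60/(10) = 1200
    cost = 3300 + 200*60 = 15300

15300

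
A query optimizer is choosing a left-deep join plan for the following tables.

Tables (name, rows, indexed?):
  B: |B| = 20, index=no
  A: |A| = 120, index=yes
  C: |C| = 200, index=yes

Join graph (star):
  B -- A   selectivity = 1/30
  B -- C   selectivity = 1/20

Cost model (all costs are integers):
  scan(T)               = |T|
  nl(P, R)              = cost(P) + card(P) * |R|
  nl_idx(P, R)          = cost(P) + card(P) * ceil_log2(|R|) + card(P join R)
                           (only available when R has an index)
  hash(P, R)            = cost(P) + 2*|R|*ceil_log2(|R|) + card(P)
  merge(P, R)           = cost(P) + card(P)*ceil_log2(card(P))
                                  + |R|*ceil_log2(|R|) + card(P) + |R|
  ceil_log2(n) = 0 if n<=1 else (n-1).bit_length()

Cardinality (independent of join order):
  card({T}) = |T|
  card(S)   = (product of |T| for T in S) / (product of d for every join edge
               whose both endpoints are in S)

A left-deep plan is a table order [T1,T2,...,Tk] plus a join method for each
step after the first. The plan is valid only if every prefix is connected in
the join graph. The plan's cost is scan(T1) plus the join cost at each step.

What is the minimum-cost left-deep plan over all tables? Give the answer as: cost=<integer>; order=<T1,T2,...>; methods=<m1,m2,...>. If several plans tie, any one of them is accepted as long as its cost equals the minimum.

cost=1680; order=B,A,C; methods=nl_idx,nl_idx

Selinger DP (subsets sized 1..n):
  {B}: scan cost=20, card=20
  {A}: scan cost=120, card=120
  {C}: scan cost=200, card=200
  {AB}: card=80; try (A,nl_idx)→240, (B,hash)→440, (A,merge)→1100, (B,merge)→1200, (A,hash)→1720, (A,nl)→2420 …(+1); best=240 via (A,nl_idx)
  {BC}: card=200; try (C,nl_idx)→380, (B,hash)→600, (C,merge)→1940, (B,merge)→2120, (C,hash)→3240, (C,nl)→4020 …(+1); best=380 via (C,nl_idx)
  {ABC}: card=800; try (C,nl_idx)→1680, (A,hash)→2260, (A,nl_idx)→2580, (C,merge)→2680, (A,merge)→3140, (C,hash)→3520 …(+2); best=1680 via (C,nl_idx)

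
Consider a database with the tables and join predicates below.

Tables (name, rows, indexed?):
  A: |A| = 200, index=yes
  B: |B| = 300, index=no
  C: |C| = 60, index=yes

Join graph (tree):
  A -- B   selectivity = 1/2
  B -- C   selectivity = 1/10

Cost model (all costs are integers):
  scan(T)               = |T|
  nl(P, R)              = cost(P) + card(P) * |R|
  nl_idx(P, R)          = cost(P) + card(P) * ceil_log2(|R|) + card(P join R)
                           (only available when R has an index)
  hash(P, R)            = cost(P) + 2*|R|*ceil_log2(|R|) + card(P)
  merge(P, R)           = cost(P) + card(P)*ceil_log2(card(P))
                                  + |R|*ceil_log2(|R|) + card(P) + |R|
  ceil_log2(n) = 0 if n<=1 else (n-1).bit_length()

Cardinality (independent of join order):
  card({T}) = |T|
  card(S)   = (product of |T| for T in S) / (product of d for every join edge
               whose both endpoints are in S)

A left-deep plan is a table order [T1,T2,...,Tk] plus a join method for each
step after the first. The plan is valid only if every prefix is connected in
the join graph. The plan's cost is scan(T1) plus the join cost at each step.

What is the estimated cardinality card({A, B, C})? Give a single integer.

Tables in S: A(200), B(300), C(60)
Edges inside S: A-B(d=2), B-C(d=10)
numerator = 200 * 300 * 60 = 3600000
denominator = 2 * 10 = 20
card(S) = 3600000 / 20 = 180000

180000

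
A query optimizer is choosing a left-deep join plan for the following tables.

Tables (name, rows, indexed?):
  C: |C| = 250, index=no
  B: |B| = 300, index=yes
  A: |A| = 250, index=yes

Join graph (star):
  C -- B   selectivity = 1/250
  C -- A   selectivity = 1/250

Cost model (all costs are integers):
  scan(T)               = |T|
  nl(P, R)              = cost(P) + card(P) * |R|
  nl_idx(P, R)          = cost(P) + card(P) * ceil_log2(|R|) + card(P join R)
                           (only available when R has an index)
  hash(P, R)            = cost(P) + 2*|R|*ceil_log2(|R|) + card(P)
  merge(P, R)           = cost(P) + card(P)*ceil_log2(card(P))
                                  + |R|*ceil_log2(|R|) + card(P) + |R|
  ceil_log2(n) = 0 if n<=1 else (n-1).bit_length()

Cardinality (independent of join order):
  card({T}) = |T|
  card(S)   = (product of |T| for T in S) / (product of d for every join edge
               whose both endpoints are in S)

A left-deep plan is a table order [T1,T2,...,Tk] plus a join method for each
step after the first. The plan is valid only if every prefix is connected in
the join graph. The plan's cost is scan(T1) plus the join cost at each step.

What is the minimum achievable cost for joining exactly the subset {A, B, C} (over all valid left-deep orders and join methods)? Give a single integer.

Selinger DP over subsets of {A,B,C}:
  {C}: scan cost=250, card=250
  {B}: scan cost=300, card=300
  {A}: scan cost=250, card=250
  {BC}: card=300; try (B,nl_idx)→2800, (C,hash)→4600, (B,merge)→5500, (C,merge)→5550, (B,hash)→5900, (B,nl)→75250 …(+1); best=2800 via (B,nl_idx)
  {AC}: card=250; try (A,nl_idx)→2500, (C,hash)→4500, (A,hash)→4500, (C,merge)→4750, (A,merge)→4750, (C,nl)→62750 …(+1); best=2500 via (A,nl_idx)
  {ABC}: card=300; try (B,nl_idx)→5050, (A,nl_idx)→5500, (A,hash)→7100, (B,merge)→7750, (A,merge)→8050, (B,hash)→8150 …(+2); best=5050 via (B,nl_idx)

5050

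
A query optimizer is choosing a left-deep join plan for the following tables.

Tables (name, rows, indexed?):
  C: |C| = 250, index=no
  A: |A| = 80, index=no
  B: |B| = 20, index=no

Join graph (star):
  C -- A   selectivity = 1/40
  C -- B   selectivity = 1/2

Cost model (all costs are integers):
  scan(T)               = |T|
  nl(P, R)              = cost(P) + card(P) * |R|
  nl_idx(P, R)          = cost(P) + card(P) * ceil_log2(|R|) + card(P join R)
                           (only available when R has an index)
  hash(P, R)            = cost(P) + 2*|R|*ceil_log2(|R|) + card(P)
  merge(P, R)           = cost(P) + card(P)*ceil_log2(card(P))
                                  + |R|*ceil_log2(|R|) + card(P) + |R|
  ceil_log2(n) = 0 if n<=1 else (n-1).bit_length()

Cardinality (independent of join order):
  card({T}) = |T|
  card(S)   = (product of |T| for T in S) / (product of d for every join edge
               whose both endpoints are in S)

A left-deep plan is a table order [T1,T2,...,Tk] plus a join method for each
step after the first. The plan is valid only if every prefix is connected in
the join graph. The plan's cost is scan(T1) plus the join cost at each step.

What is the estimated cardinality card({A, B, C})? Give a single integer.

5000

Tables in S: A(80), B(20), C(250)
Edges inside S: C-A(d=40), C-B(d=2)
numerator = 80 * 20 * 250 = 400000
denominator = 40 * 2 = 80
card(S) = 400000 / 80 = 5000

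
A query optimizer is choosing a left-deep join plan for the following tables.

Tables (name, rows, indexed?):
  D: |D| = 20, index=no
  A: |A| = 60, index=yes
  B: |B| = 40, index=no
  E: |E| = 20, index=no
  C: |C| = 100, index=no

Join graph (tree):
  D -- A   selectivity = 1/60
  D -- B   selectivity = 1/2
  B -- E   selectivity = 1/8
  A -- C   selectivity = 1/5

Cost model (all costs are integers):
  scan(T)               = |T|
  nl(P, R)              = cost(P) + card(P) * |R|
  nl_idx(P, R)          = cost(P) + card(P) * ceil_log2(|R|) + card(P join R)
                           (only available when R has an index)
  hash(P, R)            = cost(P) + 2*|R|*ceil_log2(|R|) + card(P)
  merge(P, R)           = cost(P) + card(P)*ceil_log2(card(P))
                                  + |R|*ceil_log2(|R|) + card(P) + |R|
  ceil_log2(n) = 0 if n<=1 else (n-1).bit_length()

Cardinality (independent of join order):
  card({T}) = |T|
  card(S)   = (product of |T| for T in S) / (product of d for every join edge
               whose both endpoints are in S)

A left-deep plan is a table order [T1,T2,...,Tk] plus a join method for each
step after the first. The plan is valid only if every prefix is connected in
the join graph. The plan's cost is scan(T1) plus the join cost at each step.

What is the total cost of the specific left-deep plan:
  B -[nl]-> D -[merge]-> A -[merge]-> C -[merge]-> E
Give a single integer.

step 1: scan B: cost=40, card=40
step 2: join D via nl
    card(P join D) = 40*20/(2) = 400
    cost = 40 + 40*20 = 840
step 3: join A via merge
    card(P join A) = 400*60/(60) = 400
    cost = 840 + 400*9 + 60*6 + 400 + 60 = 5260
step 4: join C via merge
    card(P join C) = 400*100/(5) = 8000
    cost = 5260 + 400*9 + 100*7 + 400 + 100 = 10060
step 5: join E via merge
    card(P join E) = 8000*20/(8) = 20000
    cost = 10060 + 8000*13 + 20*5 + 8000 + 20 = 122180

122180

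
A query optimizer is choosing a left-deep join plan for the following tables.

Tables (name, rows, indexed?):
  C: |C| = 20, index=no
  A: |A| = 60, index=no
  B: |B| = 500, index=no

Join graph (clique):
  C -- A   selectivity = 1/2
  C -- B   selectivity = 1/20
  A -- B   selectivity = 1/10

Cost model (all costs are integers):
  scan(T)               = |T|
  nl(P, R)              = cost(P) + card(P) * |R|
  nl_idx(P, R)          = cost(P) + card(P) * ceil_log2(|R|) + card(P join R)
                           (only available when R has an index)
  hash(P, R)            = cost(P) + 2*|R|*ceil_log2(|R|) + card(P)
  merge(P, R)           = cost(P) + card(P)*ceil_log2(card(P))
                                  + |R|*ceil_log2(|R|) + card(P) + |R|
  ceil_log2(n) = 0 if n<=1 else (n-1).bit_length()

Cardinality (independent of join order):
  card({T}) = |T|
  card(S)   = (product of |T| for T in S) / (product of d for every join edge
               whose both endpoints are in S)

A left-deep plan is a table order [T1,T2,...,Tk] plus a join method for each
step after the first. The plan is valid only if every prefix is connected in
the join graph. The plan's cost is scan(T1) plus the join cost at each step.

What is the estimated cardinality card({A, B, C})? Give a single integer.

Tables in S: A(60), B(500), C(20)
Edges inside S: C-A(d=2), C-B(d=20), A-B(d=10)
numerator = 60 * 500 * 20 = 600000
denominator = 2 * 20 * 10 = 400
card(S) = 600000 / 400 = 1500

1500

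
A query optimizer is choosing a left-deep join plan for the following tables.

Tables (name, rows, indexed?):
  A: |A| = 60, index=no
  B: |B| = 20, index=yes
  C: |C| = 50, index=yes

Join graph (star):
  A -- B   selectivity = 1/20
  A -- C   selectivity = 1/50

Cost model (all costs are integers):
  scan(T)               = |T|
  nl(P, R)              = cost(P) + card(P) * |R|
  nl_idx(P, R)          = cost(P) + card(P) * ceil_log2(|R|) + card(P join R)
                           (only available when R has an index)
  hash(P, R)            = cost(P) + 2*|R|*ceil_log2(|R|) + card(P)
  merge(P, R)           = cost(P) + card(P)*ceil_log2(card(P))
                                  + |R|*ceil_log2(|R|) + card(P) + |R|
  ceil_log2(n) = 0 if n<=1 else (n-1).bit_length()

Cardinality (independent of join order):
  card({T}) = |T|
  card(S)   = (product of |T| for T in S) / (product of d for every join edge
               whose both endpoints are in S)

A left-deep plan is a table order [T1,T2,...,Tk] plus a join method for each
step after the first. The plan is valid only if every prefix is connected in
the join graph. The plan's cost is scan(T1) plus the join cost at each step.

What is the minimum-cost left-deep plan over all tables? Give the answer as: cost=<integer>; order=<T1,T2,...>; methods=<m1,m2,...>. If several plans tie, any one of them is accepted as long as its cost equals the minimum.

cost=740; order=A,B,C; methods=hash,nl_idx

Selinger DP (subsets sized 1..n):
  {A}: scan cost=60, card=60
  {B}: scan cost=20, card=20
  {C}: scan cost=50, card=50
  {AB}: card=60; try (B,hash)→320, (B,nl_idx)→420, (A,merge)→560, (B,merge)→600, (A,hash)→760, (A,nl)→1220 …(+1); best=320 via (B,hash)
  {AC}: card=60; try (C,nl_idx)→480, (C,hash)→720, (A,hash)→820, (A,merge)→820, (C,merge)→830, (A,nl)→3050 …(+1); best=480 via (C,nl_idx)
  {ABC}: card=60; try (C,nl_idx)→740, (B,hash)→740, (B,nl_idx)→840, (C,hash)→980, (B,merge)→1020, (C,merge)→1090 …(+2); best=740 via (C,nl_idx)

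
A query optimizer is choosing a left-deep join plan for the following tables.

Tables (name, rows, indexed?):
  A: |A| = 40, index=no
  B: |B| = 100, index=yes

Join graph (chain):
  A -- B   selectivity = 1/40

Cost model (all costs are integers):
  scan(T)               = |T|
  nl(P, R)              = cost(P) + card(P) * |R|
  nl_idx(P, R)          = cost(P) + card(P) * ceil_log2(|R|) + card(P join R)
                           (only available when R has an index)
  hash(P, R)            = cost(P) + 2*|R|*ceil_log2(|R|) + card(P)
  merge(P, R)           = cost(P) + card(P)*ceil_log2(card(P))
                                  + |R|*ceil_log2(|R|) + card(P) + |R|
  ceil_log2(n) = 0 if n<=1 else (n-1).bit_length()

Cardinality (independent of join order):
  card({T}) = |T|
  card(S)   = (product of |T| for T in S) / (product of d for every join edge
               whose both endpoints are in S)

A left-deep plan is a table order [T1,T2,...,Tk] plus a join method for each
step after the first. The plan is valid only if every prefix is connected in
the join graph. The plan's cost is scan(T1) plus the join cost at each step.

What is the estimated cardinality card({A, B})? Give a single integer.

100

Tables in S: A(40), B(100)
Edges inside S: A-B(d=40)
numerator = 40 * 100 = 4000
denominator = 40 = 40
card(S) = 4000 / 40 = 100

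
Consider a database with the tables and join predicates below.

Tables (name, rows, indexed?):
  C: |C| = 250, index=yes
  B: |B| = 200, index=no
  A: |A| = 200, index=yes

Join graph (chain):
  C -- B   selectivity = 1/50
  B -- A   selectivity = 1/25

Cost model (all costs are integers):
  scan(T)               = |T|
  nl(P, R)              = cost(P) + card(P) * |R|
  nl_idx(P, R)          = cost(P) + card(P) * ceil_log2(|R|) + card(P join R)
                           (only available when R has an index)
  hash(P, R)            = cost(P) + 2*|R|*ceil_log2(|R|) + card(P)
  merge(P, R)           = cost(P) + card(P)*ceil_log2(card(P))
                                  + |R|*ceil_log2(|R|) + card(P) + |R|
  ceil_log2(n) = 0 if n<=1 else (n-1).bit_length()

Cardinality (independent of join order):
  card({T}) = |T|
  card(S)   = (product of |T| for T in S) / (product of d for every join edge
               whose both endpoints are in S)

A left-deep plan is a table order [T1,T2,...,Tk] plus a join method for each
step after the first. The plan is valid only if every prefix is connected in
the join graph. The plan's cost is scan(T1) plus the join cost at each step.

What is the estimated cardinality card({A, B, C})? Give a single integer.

Tables in S: A(200), B(200), C(250)
Edges inside S: C-B(d=50), B-A(d=25)
numerator = 200 * 200 * 250 = 10000000
denominator = 50 * 25 = 1250
card(S) = 10000000 / 1250 = 8000

8000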